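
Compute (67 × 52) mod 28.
12

(67 × 52) = 3484
3484 mod 28 = 12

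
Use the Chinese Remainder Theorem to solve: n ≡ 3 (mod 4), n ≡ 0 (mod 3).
M = 4 × 3 = 12. M₁ = 3, y₁ ≡ 3 (mod 4). M₂ = 4, y₂ ≡ 1 (mod 3). n = 3×3×3 + 0×4×1 ≡ 3 (mod 12)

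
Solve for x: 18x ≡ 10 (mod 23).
21

Since gcd(18, 23) = 1 divides 10, a solution exists.
Multiply both sides by the inverse of 18 mod 23:
  18^(-1) mod 23 = 9
  x ≡ 9 × 10 ≡ 90 ≡ 21 (mod 23)
Verification: 18 × 21 = 378 = 16 × 23 + 10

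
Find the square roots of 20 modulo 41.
The square roots of 20 mod 41 are 26 and 15. Verify: 26² = 676 ≡ 20 (mod 41)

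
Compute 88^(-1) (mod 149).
88^(-1) ≡ 127 (mod 149). Verification: 88 × 127 = 11176 ≡ 1 (mod 149)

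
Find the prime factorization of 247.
13 × 19

Divide by primes starting from smallest:
247 ÷ 13 = 19
19 ÷ 19 = 1

247 = 13 × 19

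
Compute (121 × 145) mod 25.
20

(121 × 145) = 17545
17545 mod 25 = 20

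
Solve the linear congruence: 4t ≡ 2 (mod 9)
5

Since gcd(4, 9) = 1 divides 2, a solution exists.
Multiply both sides by the inverse of 4 mod 9:
  4^(-1) mod 9 = 7
  x ≡ 7 × 2 ≡ 14 ≡ 5 (mod 9)
Verification: 4 × 5 = 20 = 2 × 9 + 2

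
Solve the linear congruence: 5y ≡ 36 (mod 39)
15

Since gcd(5, 39) = 1 divides 36, a solution exists.
Multiply both sides by the inverse of 5 mod 39:
  5^(-1) mod 39 = 8
  x ≡ 8 × 36 ≡ 288 ≡ 15 (mod 39)
Verification: 5 × 15 = 75 = 1 × 39 + 36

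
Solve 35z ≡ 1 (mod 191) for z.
35^(-1) ≡ 131 (mod 191). Verification: 35 × 131 = 4585 ≡ 1 (mod 191)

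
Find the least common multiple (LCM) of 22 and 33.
66

First find GCD(22, 33) using the Euclidean algorithm:
22 = 0 × 33 + 22
33 = 1 × 22 + 11
22 = 2 × 11 + 0
GCD(22, 33) = 11

LCM formula: LCM(a, b) = (a × b) / GCD(a, b)
LCM(22, 33) = (22 × 33) / 11
LCM(22, 33) = 726 / 11
LCM(22, 33) = 66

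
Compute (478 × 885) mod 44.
14

(478 × 885) = 423030
423030 mod 44 = 14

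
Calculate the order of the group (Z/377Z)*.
336

Prime factorization: 377 = 13 × 29
Using the formula φ(n) = n × Π(1 - 1/p) for each prime factor p:
φ(377) = 377 × (1 - 1/13) × (1 - 1/29)
φ(377) = 336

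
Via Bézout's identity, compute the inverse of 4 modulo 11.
Extended GCD: 4(3) + 11(-1) = 1. So 4^(-1) ≡ 3 ≡ 3 (mod 11). Verify: 4 × 3 = 12 ≡ 1 (mod 11)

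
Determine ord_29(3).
Powers of 3 mod 29: 3^1≡3, 3^2≡9, 3^3≡27, 3^4≡23, 3^5≡11, 3^6≡4, 3^7≡12, 3^8≡7, 3^9≡21, 3^10≡5, 3^11≡15, 3^12≡16, 3^13≡19, 3^14≡28, 3^15≡26, 3^16≡20, 3^17≡2, 3^18≡6, 3^19≡18, 3^20≡25, 3^21≡17, 3^22≡22, 3^23≡8, 3^24≡24, 3^25≡14, 3^26≡13, 3^27≡10, 3^28≡1. Order = 28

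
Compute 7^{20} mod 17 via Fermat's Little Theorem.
4

By Fermat's Little Theorem, a^(p-1) ≡ 1 (mod p) for prime p and gcd(a, p) = 1
Here p = 17, so 7^16 ≡ 1 (mod 17)
We can reduce the exponent: 20 mod 16 = 4
So 7^20 ≡ 7^4 (mod 17)
Computing: 7^4 mod 17 = 4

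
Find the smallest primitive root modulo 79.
3

A primitive root g modulo p has order p-1 = 78
Prime divisors of 78: [2, 3, 13]
g is a primitive root iff g^(78/q) ≢ 1 (mod 79) for each prime divisor q
Testing small values:
  g = 2: 2^39 ≡ 1, 2^26 ≡ 23, 2^6 ≡ 64 (mod 79) → 2^39 ≡ 1, not primitive root
  g = 3: 3^39 ≡ 78, 3^26 ≡ 23, 3^6 ≡ 18 (mod 79) → none is 1, primitive root!
The smallest primitive root is 3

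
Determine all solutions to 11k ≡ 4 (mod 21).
8

Since gcd(11, 21) = 1 divides 4, a solution exists.
Multiply both sides by the inverse of 11 mod 21:
  11^(-1) mod 21 = 2
  x ≡ 2 × 4 ≡ 8 ≡ 8 (mod 21)
Verification: 11 × 8 = 88 = 4 × 21 + 4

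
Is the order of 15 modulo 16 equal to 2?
Yes, ord_16(15) = 2.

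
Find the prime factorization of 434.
2 × 7 × 31

Divide by primes starting from smallest:
434 ÷ 2 = 217
217 ÷ 7 = 31
31 ÷ 31 = 1

434 = 2 × 7 × 31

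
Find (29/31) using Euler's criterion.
(29/31) = 29^{15} mod 31 = -1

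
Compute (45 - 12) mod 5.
3

(45 - 12) = 33
33 mod 5 = 3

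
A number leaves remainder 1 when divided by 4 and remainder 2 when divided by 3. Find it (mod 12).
M = 4 × 3 = 12. M₁ = 3, y₁ ≡ 3 (mod 4). M₂ = 4, y₂ ≡ 1 (mod 3). r = 1×3×3 + 2×4×1 ≡ 5 (mod 12)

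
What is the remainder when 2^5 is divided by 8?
5 = 4 + 1 (binary 101). Repeated squaring mod 8: 2^1 ≡ 2; 2^2 ≡ 2² = 4 ≡ 4; 2^4 ≡ 4² = 16 ≡ 0. Multiply: 2^5 = 2^4 × 2^1 ≡ 0 × 2 (mod 8): 0 × 2 = 0 ≡ 0. So 2^5 ≡ 0 (mod 8).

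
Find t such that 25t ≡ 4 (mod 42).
22

Since gcd(25, 42) = 1 divides 4, a solution exists.
Multiply both sides by the inverse of 25 mod 42:
  25^(-1) mod 42 = 37
  x ≡ 37 × 4 ≡ 148 ≡ 22 (mod 42)
Verification: 25 × 22 = 550 = 13 × 42 + 4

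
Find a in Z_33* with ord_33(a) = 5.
4 has order 5 mod 33 since 4^{5} ≡ 1 (mod 33) and no smaller power works.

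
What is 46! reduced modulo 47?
By Wilson's theorem, (46)! ≡ -1 ≡ 46 (mod 47)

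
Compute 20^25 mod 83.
Using repeated squaring. 25 = 16 + 8 + 1 (binary 11001). Repeated squaring mod 83: 20^1 ≡ 20; 20^2 ≡ 20² = 400 ≡ 68; 20^4 ≡ 68² = 4624 ≡ 59; 20^8 ≡ 59² = 3481 ≡ 78; 20^16 ≡ 78² = 6084 ≡ 25. Multiply: 20^25 = 20^16 × 20^8 × 20^1 ≡ 25 × 78 × 20 (mod 83): 25 × 78 = 1950 ≡ 41; 41 × 20 = 820 ≡ 73. So 20^25 ≡ 73 (mod 83).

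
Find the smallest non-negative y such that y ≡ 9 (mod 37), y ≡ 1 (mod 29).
1045

Using the Chinese Remainder Theorem:
M = product of moduli = 1073
For equation 1: M_1 = 29, 29 ≡ 29 (mod 37), inverse of 29 mod 37 is 23 (check: 29 × 23 = 667 ≡ 1 (mod 37))
For equation 2: M_2 = 37, 37 ≡ 8 (mod 29), inverse of 37 mod 29 is 11 (check: 8 × 11 = 88 ≡ 1 (mod 29))
Combine: y ≡ Σ r_i×M_i×(M_i⁻¹ mod m_i) = 9×29×23 + 1×37×11 = 6003 + 407 = 6410
6410 mod 1073 = 1045
y ≡ 1045 (mod 1073)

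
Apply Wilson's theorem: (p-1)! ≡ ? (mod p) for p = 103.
By Wilson's theorem, (102)! ≡ -1 ≡ 102 (mod 103)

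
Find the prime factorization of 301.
7 × 43

Divide by primes starting from smallest:
301 ÷ 7 = 43
43 ÷ 43 = 1

301 = 7 × 43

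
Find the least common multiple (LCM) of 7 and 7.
7

First find GCD(7, 7) using the Euclidean algorithm:
7 = 1 × 7 + 0
GCD(7, 7) = 7

LCM formula: LCM(a, b) = (a × b) / GCD(a, b)
LCM(7, 7) = (7 × 7) / 7
LCM(7, 7) = 49 / 7
LCM(7, 7) = 7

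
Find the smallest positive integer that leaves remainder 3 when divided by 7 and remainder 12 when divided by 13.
M = 7 × 13 = 91. M₁ = 13, y₁ ≡ 6 (mod 7). M₂ = 7, y₂ ≡ 2 (mod 13). r = 3×13×6 + 12×7×2 ≡ 38 (mod 91). The smallest positive such number is 38.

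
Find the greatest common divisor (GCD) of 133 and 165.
1

Using the Euclidean algorithm:
133 = 0 × 165 + 133
165 = 1 × 133 + 32
133 = 4 × 32 + 5
32 = 6 × 5 + 2
5 = 2 × 2 + 1
2 = 2 × 1 + 0

GCD(133, 165) = 1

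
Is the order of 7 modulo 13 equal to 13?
No, the actual order is 12, not 13.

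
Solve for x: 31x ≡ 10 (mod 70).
50

Since gcd(31, 70) = 1 divides 10, a solution exists.
Multiply both sides by the inverse of 31 mod 70:
  31^(-1) mod 70 = 61
  x ≡ 61 × 10 ≡ 610 ≡ 50 (mod 70)
Verification: 31 × 50 = 1550 = 22 × 70 + 10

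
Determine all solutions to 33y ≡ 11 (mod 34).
23

Since gcd(33, 34) = 1 divides 11, a solution exists.
Multiply both sides by the inverse of 33 mod 34:
  33^(-1) mod 34 = 33
  x ≡ 33 × 11 ≡ 363 ≡ 23 (mod 34)
Verification: 33 × 23 = 759 = 22 × 34 + 11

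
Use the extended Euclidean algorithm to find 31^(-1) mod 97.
Extended GCD: 31(-25) + 97(8) = 1. So 31^(-1) ≡ 72 ≡ 72 (mod 97). Verify: 31 × 72 = 2232 ≡ 1 (mod 97)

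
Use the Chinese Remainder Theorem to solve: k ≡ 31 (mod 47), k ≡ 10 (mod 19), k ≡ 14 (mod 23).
10042

Using the Chinese Remainder Theorem:
M = product of moduli = 20539
For equation 1: M_1 = 437, 437 ≡ 14 (mod 47), inverse of 437 mod 47 is 37 (check: 14 × 37 = 518 ≡ 1 (mod 47))
For equation 2: M_2 = 1081, 1081 ≡ 17 (mod 19), inverse of 1081 mod 19 is 9 (check: 17 × 9 = 153 ≡ 1 (mod 19))
For equation 3: M_3 = 893, 893 ≡ 19 (mod 23), inverse of 893 mod 23 is 17 (check: 19 × 17 = 323 ≡ 1 (mod 23))
Combine: k ≡ Σ r_i×M_i×(M_i⁻¹ mod m_i) = 31×437×37 + 10×1081×9 + 14×893×17 = 501239 + 97290 + 212534 = 811063
811063 mod 20539 = 10042
k ≡ 10042 (mod 20539)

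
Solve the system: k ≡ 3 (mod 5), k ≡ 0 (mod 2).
M = 5 × 2 = 10. M₁ = 2, y₁ ≡ 3 (mod 5). M₂ = 5, y₂ ≡ 1 (mod 2). k = 3×2×3 + 0×5×1 ≡ 8 (mod 10)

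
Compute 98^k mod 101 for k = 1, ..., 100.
g^1, g^2, ..., g^{100} mod 101: {98, 9, 74, 81, 60, 22, 35, 97, 12, 65, 7, 80, 63, 13, 62, 16, 53, 43, 73, 84, 51, 49, 55, 37, 91, 30, 11, 68, 99, 6, 83, 54, 40, 82, 57, 31, 8, 77, 72, 87, 42, 76, 75, 78, 69, 96, 15, 56, 34, 100, 3, 92, 27, 20, 41, 79, 66, 4, 89, 36, 94, 21, 38, 88, 39, 85, 48, 58, 28, 17, 50, 52, 46, 64, 10, 71, 90, 33, 2, 95, 18, 47, 61, 19, 44, 70, 93, 24, 29, 14, 59, 25, 26, 23, 32, 5, 86, 45, 67, 1}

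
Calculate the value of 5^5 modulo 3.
5 ≡ 2 (mod 3). 5 = 4 + 1 (binary 101). Repeated squaring mod 3: 2^1 ≡ 2; 2^2 ≡ 2² = 4 ≡ 1; 2^4 ≡ 1² = 1 ≡ 1. Multiply: 5^5 ≡ 2^4 × 2^1 ≡ 1 × 2 (mod 3): 1 × 2 = 2 ≡ 2. So 5^5 ≡ 2 (mod 3).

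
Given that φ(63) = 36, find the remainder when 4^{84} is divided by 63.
By Euler: 4^{36} ≡ 1 (mod 63) since gcd(4, 63) = 1. 84 = 2×36 + 12. So 4^{84} ≡ 4^{12} ≡ 1 (mod 63)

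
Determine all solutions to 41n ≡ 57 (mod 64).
17

Since gcd(41, 64) = 1 divides 57, a solution exists.
Multiply both sides by the inverse of 41 mod 64:
  41^(-1) mod 64 = 25
  x ≡ 25 × 57 ≡ 1425 ≡ 17 (mod 64)
Verification: 41 × 17 = 697 = 10 × 64 + 57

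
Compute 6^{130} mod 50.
26

Using successive squaring:
Binary expansion of 130: 10000010
Powers of 6 mod 50 (each is the square of the previous):
  6^1 ≡ 6 (mod 50)
  6^2 ≡ 6² = 36 ≡ 36 (mod 50)
  6^4 ≡ 36² = 1296 ≡ 46 (mod 50)
  6^8 ≡ 46² = 2116 ≡ 16 (mod 50)
  6^16 ≡ 16² = 256 ≡ 6 (mod 50)
  6^32 ≡ 6² = 36 ≡ 36 (mod 50)
  6^64 ≡ 36² = 1296 ≡ 46 (mod 50)
  6^128 ≡ 46² = 2116 ≡ 16 (mod 50)
130 = 128 + 2, so 6^130 = 6^128 × 6^2 ≡ 16 × 36 (mod 50)
Multiplying step by step:
  16 × 36 = 576 ≡ 26 (mod 50)
Result: 6^130 ≡ 26 (mod 50)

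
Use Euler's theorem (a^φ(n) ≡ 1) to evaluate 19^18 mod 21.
By Euler: 19^{12} ≡ 1 (mod 21) since gcd(19, 21) = 1. 18 = 1×12 + 6. So 19^{18} ≡ 19^{6} ≡ 1 (mod 21)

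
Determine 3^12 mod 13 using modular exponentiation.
Using Fermat: 3^{12} ≡ 1 (mod 13). 12 ≡ 0 (mod 12). So 3^{12} ≡ 3^{0} ≡ 1 (mod 13)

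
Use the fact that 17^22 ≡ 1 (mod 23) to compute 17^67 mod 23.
By Fermat: 17^{22} ≡ 1 (mod 23). 67 = 3×22 + 1. So 17^{67} ≡ 17^{1} ≡ 17 (mod 23)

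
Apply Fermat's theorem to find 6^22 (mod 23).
By Fermat's Little Theorem, 6^{22} ≡ 1 (mod 23) since 23 is prime and gcd(6, 23) = 1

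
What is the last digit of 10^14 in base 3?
Using Fermat: 10^{2} ≡ 1 (mod 3). 14 ≡ 0 (mod 2). So 10^{14} ≡ 10^{0} ≡ 1 (mod 3)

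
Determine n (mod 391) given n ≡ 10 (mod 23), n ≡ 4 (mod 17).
378

Using the Chinese Remainder Theorem:
M = product of moduli = 391
For equation 1: M_1 = 17, 17 ≡ 17 (mod 23), inverse of 17 mod 23 is 19 (check: 17 × 19 = 323 ≡ 1 (mod 23))
For equation 2: M_2 = 23, 23 ≡ 6 (mod 17), inverse of 23 mod 17 is 3 (check: 6 × 3 = 18 ≡ 1 (mod 17))
Combine: n ≡ Σ r_i×M_i×(M_i⁻¹ mod m_i) = 10×17×19 + 4×23×3 = 3230 + 276 = 3506
3506 mod 391 = 378
n ≡ 378 (mod 391)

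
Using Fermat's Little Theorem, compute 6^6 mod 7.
By Fermat's Little Theorem, 6^{6} ≡ 1 (mod 7) since 7 is prime and gcd(6, 7) = 1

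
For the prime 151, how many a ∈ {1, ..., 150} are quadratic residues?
For prime 151, there are (p-1)/2 = (151-1)/2 = 75 quadratic residues (excluding 0).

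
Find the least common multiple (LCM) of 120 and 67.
8040

First find GCD(120, 67) using the Euclidean algorithm:
120 = 1 × 67 + 53
67 = 1 × 53 + 14
53 = 3 × 14 + 11
14 = 1 × 11 + 3
11 = 3 × 3 + 2
3 = 1 × 2 + 1
2 = 2 × 1 + 0
GCD(120, 67) = 1

LCM formula: LCM(a, b) = (a × b) / GCD(a, b)
LCM(120, 67) = (120 × 67) / 1
LCM(120, 67) = 8040 / 1
LCM(120, 67) = 8040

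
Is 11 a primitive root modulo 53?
p - 1 = 52 has prime divisors 2, 13. Check 11^(52/q) mod 53 for each: 11^(52/2) = 11^26 ≡ 1, 11^(52/13) = 11^4 ≡ 13 (mod 53). Since 11^26 ≡ 1 (mod 53), the order of 11 divides 26 (in fact the order is 26) ≠ 52, so it is not a primitive root.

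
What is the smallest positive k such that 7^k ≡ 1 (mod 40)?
Powers of 7 mod 40: 7^1≡7, 7^2≡9, 7^3≡23, 7^4≡1. Order = 4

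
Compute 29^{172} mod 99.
16

Using successive squaring:
Binary expansion of 172: 10101100
Powers of 29 mod 99 (each is the square of the previous):
  29^1 ≡ 29 (mod 99)
  29^2 ≡ 29² = 841 ≡ 49 (mod 99)
  29^4 ≡ 49² = 2401 ≡ 25 (mod 99)
  29^8 ≡ 25² = 625 ≡ 31 (mod 99)
  29^16 ≡ 31² = 961 ≡ 70 (mod 99)
  29^32 ≡ 70² = 4900 ≡ 49 (mod 99)
  29^64 ≡ 49² = 2401 ≡ 25 (mod 99)
  29^128 ≡ 25² = 625 ≡ 31 (mod 99)
172 = 128 + 32 + 8 + 4, so 29^172 = 29^128 × 29^32 × 29^8 × 29^4 ≡ 31 × 49 × 31 × 25 (mod 99)
Multiplying step by step:
  31 × 49 = 1519 ≡ 34 (mod 99)
  34 × 31 = 1054 ≡ 64 (mod 99)
  64 × 25 = 1600 ≡ 16 (mod 99)
Result: 29^172 ≡ 16 (mod 99)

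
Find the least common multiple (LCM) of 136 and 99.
13464

First find GCD(136, 99) using the Euclidean algorithm:
136 = 1 × 99 + 37
99 = 2 × 37 + 25
37 = 1 × 25 + 12
25 = 2 × 12 + 1
12 = 12 × 1 + 0
GCD(136, 99) = 1

LCM formula: LCM(a, b) = (a × b) / GCD(a, b)
LCM(136, 99) = (136 × 99) / 1
LCM(136, 99) = 13464 / 1
LCM(136, 99) = 13464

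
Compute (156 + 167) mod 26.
11

(156 + 167) = 323
323 mod 26 = 11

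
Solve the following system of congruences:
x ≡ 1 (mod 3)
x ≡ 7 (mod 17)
7

Using the Chinese Remainder Theorem:
M = product of moduli = 51
For equation 1: M_1 = 17, 17 ≡ 2 (mod 3), inverse of 17 mod 3 is 2 (check: 2 × 2 = 4 ≡ 1 (mod 3))
For equation 2: M_2 = 3, 3 ≡ 3 (mod 17), inverse of 3 mod 17 is 6 (check: 3 × 6 = 18 ≡ 1 (mod 17))
Combine: x ≡ Σ r_i×M_i×(M_i⁻¹ mod m_i) = 1×17×2 + 7×3×6 = 34 + 126 = 160
160 mod 51 = 7
x ≡ 7 (mod 51)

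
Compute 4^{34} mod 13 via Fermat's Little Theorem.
9

By Fermat's Little Theorem, a^(p-1) ≡ 1 (mod p) for prime p and gcd(a, p) = 1
Here p = 13, so 4^12 ≡ 1 (mod 13)
We can reduce the exponent: 34 mod 12 = 10
So 4^34 ≡ 4^10 (mod 13)
Computing: 4^10 mod 13 = 9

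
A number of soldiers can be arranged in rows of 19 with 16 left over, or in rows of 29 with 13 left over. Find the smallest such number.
M = 19 × 29 = 551. M₁ = 29, y₁ ≡ 2 (mod 19). M₂ = 19, y₂ ≡ 26 (mod 29). t = 16×29×2 + 13×19×26 ≡ 187 (mod 551). The smallest positive such number is 187.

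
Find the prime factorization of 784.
2^4 × 7^2

Divide by primes starting from smallest:
784 ÷ 2 = 392
392 ÷ 2 = 196
196 ÷ 2 = 98
98 ÷ 2 = 49
49 ÷ 7 = 7
7 ÷ 7 = 1

784 = 2^4 × 7^2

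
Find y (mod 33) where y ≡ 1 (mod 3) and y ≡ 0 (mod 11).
M = 3 × 11 = 33. M₁ = 11, y₁ ≡ 2 (mod 3). M₂ = 3, y₂ ≡ 4 (mod 11). y = 1×11×2 + 0×3×4 ≡ 22 (mod 33)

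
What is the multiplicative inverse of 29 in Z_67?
37

Using Extended Euclidean Algorithm:
gcd(29, 67) = 1
Bezout coefficients: 29 × -30 + 67 × 13 = 1
So 29 × -30 ≡ 1 (mod 67)
The inverse is -30 mod 67 = 37
Verification: 29 × 37 = 1073 = 16 × 67 + 1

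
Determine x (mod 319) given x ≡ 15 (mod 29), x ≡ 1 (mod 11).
276

Using the Chinese Remainder Theorem:
M = product of moduli = 319
For equation 1: M_1 = 11, 11 ≡ 11 (mod 29), inverse of 11 mod 29 is 8 (check: 11 × 8 = 88 ≡ 1 (mod 29))
For equation 2: M_2 = 29, 29 ≡ 7 (mod 11), inverse of 29 mod 11 is 8 (check: 7 × 8 = 56 ≡ 1 (mod 11))
Combine: x ≡ Σ r_i×M_i×(M_i⁻¹ mod m_i) = 15×11×8 + 1×29×8 = 1320 + 232 = 1552
1552 mod 319 = 276
x ≡ 276 (mod 319)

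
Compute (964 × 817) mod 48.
4

(964 × 817) = 787588
787588 mod 48 = 4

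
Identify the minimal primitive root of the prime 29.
p - 1 = 28 has prime divisors 2, 7. h is a primitive root mod 29 iff h^(28/q) ≢ 1 (mod 29) for each such q.
h = 2: 2^14 ≡ 28, 2^4 ≡ 16 (mod 29); none is 1, so 2 has order 28 and is a primitive root.
The smallest primitive root mod 29 is g = 2.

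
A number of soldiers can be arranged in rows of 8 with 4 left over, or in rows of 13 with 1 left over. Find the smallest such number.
M = 8 × 13 = 104. M₁ = 13, y₁ ≡ 5 (mod 8). M₂ = 8, y₂ ≡ 5 (mod 13). m = 4×13×5 + 1×8×5 ≡ 92 (mod 104). The smallest positive such number is 92.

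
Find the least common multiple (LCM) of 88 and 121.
968

First find GCD(88, 121) using the Euclidean algorithm:
88 = 0 × 121 + 88
121 = 1 × 88 + 33
88 = 2 × 33 + 22
33 = 1 × 22 + 11
22 = 2 × 11 + 0
GCD(88, 121) = 11

LCM formula: LCM(a, b) = (a × b) / GCD(a, b)
LCM(88, 121) = (88 × 121) / 11
LCM(88, 121) = 10648 / 11
LCM(88, 121) = 968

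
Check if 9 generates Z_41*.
p - 1 = 40 has prime divisors 2, 5. Check 9^(40/q) mod 41 for each: 9^(40/2) = 9^20 ≡ 1, 9^(40/5) = 9^8 ≡ 1 (mod 41). Since 9^20 ≡ 1 (mod 41), the order of 9 divides 20 (in fact the order is 4) ≠ 40, so it is not a primitive root.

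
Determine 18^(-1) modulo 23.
18^(-1) ≡ 9 (mod 23). Verification: 18 × 9 = 162 ≡ 1 (mod 23)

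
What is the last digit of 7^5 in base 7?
7 ≡ 0 (mod 7). 5 = 4 + 1 (binary 101). Repeated squaring mod 7: 0^1 ≡ 0; 0^2 ≡ 0² = 0 ≡ 0; 0^4 ≡ 0² = 0 ≡ 0. Multiply: 7^5 ≡ 0^4 × 0^1 ≡ 0 × 0 (mod 7): 0 × 0 = 0 ≡ 0. So 7^5 ≡ 0 (mod 7).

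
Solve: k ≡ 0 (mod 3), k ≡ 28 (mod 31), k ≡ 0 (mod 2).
M = 3 × 31 × 2 = 186. M₁ = 62, y₁ ≡ 2 (mod 3). M₂ = 6, y₂ ≡ 26 (mod 31). M₃ = 93, y₃ ≡ 1 (mod 2). k = 0×62×2 + 28×6×26 + 0×93×1 ≡ 90 (mod 186)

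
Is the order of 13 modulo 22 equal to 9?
No, the actual order is 10, not 9.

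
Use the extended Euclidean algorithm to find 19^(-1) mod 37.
Extended GCD: 19(2) + 37(-1) = 1. So 19^(-1) ≡ 2 ≡ 2 (mod 37). Verify: 19 × 2 = 38 ≡ 1 (mod 37)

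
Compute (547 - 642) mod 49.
3

(547 - 642) = -95
-95 mod 49 = 3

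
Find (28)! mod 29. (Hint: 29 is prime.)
By Wilson's theorem, (28)! ≡ -1 ≡ 28 (mod 29)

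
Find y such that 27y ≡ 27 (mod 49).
1

Since gcd(27, 49) = 1 divides 27, a solution exists.
Multiply both sides by the inverse of 27 mod 49:
  27^(-1) mod 49 = 20
  x ≡ 20 × 27 ≡ 540 ≡ 1 (mod 49)
Verification: 27 × 1 = 27 = 0 × 49 + 27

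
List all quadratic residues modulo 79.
QRs mod 79: {1, 2, 4, 5, 8, 9, 10, 11, 13, 16, 18, 19, 20, 21, 22, 23, 25, 26, 31, 32, 36, 38, 40, 42, 44, 45, 46, 49, 50, 51, 52, 55, 62, 64, 65, 67, 72, 73, 76}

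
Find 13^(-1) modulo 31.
12

Using Extended Euclidean Algorithm:
gcd(13, 31) = 1
Bezout coefficients: 13 × 12 + 31 × -5 = 1
So 13 × 12 ≡ 1 (mod 31)
The inverse is 12 mod 31 = 12
Verification: 13 × 12 = 156 = 5 × 31 + 1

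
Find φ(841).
812

Prime factorization: 841 = 29^2
Using the formula φ(n) = n × Π(1 - 1/p) for each prime factor p:
φ(841) = 841 × (1 - 1/29)
φ(841) = 812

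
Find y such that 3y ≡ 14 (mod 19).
11

Since gcd(3, 19) = 1 divides 14, a solution exists.
Multiply both sides by the inverse of 3 mod 19:
  3^(-1) mod 19 = 13
  x ≡ 13 × 14 ≡ 182 ≡ 11 (mod 19)
Verification: 3 × 11 = 33 = 1 × 19 + 14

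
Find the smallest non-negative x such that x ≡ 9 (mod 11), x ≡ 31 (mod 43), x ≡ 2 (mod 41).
3815

Using the Chinese Remainder Theorem:
M = product of moduli = 19393
For equation 1: M_1 = 1763, 1763 ≡ 3 (mod 11), inverse of 1763 mod 11 is 4 (check: 3 × 4 = 12 ≡ 1 (mod 11))
For equation 2: M_2 = 451, 451 ≡ 21 (mod 43), inverse of 451 mod 43 is 41 (check: 21 × 41 = 861 ≡ 1 (mod 43))
For equation 3: M_3 = 473, 473 ≡ 22 (mod 41), inverse of 473 mod 41 is 28 (check: 22 × 28 = 616 ≡ 1 (mod 41))
Combine: x ≡ Σ r_i×M_i×(M_i⁻¹ mod m_i) = 9×1763×4 + 31×451×41 + 2×473×28 = 63468 + 573221 + 26488 = 663177
663177 mod 19393 = 3815
x ≡ 3815 (mod 19393)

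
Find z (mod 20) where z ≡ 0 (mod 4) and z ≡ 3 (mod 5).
M = 4 × 5 = 20. M₁ = 5, y₁ ≡ 1 (mod 4). M₂ = 4, y₂ ≡ 4 (mod 5). z = 0×5×1 + 3×4×4 ≡ 8 (mod 20)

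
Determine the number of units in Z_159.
104

Prime factorization: 159 = 3 × 53
Using the formula φ(n) = n × Π(1 - 1/p) for each prime factor p:
φ(159) = 159 × (1 - 1/3) × (1 - 1/53)
φ(159) = 104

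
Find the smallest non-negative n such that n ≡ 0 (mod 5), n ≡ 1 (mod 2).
5

Using the Chinese Remainder Theorem:
M = product of moduli = 10
For equation 1: M_1 = 2, 2 ≡ 2 (mod 5), inverse of 2 mod 5 is 3 (check: 2 × 3 = 6 ≡ 1 (mod 5))
For equation 2: M_2 = 5, 5 ≡ 1 (mod 2), inverse of 5 mod 2 is 1 (check: 1 × 1 = 1 ≡ 1 (mod 2))
Combine: n ≡ Σ r_i×M_i×(M_i⁻¹ mod m_i) = 0×2×3 + 1×5×1 = 0 + 5 = 5
5 mod 10 = 5
n ≡ 5 (mod 10)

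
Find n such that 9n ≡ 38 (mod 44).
14

Since gcd(9, 44) = 1 divides 38, a solution exists.
Multiply both sides by the inverse of 9 mod 44:
  9^(-1) mod 44 = 5
  x ≡ 5 × 38 ≡ 190 ≡ 14 (mod 44)
Verification: 9 × 14 = 126 = 2 × 44 + 38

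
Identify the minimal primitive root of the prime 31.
p - 1 = 30 has prime divisors 2, 3, 5. h is a primitive root mod 31 iff h^(30/q) ≢ 1 (mod 31) for each such q.
h = 2: 2^15 ≡ 1, 2^10 ≡ 1, 2^6 ≡ 2 (mod 31); 2^15 ≡ 1, so not a primitive root.
h = 3: 3^15 ≡ 30, 3^10 ≡ 25, 3^6 ≡ 16 (mod 31); none is 1, so 3 has order 30 and is a primitive root.
The smallest primitive root mod 31 is g = 3.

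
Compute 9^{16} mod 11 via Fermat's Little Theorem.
9

By Fermat's Little Theorem, a^(p-1) ≡ 1 (mod p) for prime p and gcd(a, p) = 1
Here p = 11, so 9^10 ≡ 1 (mod 11)
We can reduce the exponent: 16 mod 10 = 6
So 9^16 ≡ 9^6 (mod 11)
Computing: 9^6 mod 11 = 9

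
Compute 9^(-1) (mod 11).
5

Using Extended Euclidean Algorithm:
gcd(9, 11) = 1
Bezout coefficients: 9 × 5 + 11 × -4 = 1
So 9 × 5 ≡ 1 (mod 11)
The inverse is 5 mod 11 = 5
Verification: 9 × 5 = 45 = 4 × 11 + 1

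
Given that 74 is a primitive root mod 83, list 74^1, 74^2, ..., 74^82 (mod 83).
g^1, g^2, ..., g^{82} mod 83: {74, 81, 18, 4, 47, 75, 72, 16, 22, 51, 39, 64, 5, 38, 73, 7, 20, 69, 43, 28, 80, 27, 6, 29, 71, 25, 24, 33, 35, 17, 13, 49, 57, 68, 52, 30, 62, 23, 42, 37, 82, 9, 2, 65, 79, 36, 8, 11, 67, 61, 32, 44, 19, 78, 45, 10, 76, 63, 14, 40, 55, 3, 56, 77, 54, 12, 58, 59, 50, 48, 66, 70, 34, 26, 15, 31, 53, 21, 60, 41, 46, 1}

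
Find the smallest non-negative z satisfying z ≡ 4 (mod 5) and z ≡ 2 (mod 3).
M = 5 × 3 = 15. M₁ = 3, y₁ ≡ 2 (mod 5). M₂ = 5, y₂ ≡ 2 (mod 3). z = 4×3×2 + 2×5×2 ≡ 14 (mod 15)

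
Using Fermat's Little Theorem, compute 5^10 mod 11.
By Fermat's Little Theorem, 5^{10} ≡ 1 (mod 11) since 11 is prime and gcd(5, 11) = 1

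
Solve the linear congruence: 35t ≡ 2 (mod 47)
39

Since gcd(35, 47) = 1 divides 2, a solution exists.
Multiply both sides by the inverse of 35 mod 47:
  35^(-1) mod 47 = 43
  x ≡ 43 × 2 ≡ 86 ≡ 39 (mod 47)
Verification: 35 × 39 = 1365 = 29 × 47 + 2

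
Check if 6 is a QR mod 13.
By Euler's criterion: 6^{6} ≡ 12 (mod 13). Since this equals -1 (≡ 12), 6 is not a QR.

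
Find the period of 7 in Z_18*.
Powers of 7 mod 18: 7^1≡7, 7^2≡13, 7^3≡1. Order = 3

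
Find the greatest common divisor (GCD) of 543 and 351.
3

Using the Euclidean algorithm:
543 = 1 × 351 + 192
351 = 1 × 192 + 159
192 = 1 × 159 + 33
159 = 4 × 33 + 27
33 = 1 × 27 + 6
27 = 4 × 6 + 3
6 = 2 × 3 + 0

GCD(543, 351) = 3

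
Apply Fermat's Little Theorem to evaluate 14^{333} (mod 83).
67

By Fermat's Little Theorem, a^(p-1) ≡ 1 (mod p) for prime p and gcd(a, p) = 1
Here p = 83, so 14^82 ≡ 1 (mod 83)
We can reduce the exponent: 333 mod 82 = 5
So 14^333 ≡ 14^5 (mod 83)
Computing: 14^5 mod 83 = 67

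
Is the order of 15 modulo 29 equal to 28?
Yes, ord_29(15) = 28.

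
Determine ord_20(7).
Powers of 7 mod 20: 7^1≡7, 7^2≡9, 7^3≡3, 7^4≡1. Order = 4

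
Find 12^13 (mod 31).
Using repeated squaring. 13 = 8 + 4 + 1 (binary 1101). Repeated squaring mod 31: 12^1 ≡ 12; 12^2 ≡ 12² = 144 ≡ 20; 12^4 ≡ 20² = 400 ≡ 28; 12^8 ≡ 28² = 784 ≡ 9. Multiply: 12^13 = 12^8 × 12^4 × 12^1 ≡ 9 × 28 × 12 (mod 31): 9 × 28 = 252 ≡ 4; 4 × 12 = 48 ≡ 17. So 12^13 ≡ 17 (mod 31).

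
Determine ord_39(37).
Powers of 37 mod 39: 37^1≡37, 37^2≡4, 37^3≡31, 37^4≡16, 37^5≡7, 37^6≡25, 37^7≡28, 37^8≡22, 37^9≡34, 37^10≡10, 37^11≡19, 37^12≡1. Order = 12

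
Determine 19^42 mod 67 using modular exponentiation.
Using repeated squaring. 42 = 32 + 8 + 2 (binary 101010). Repeated squaring mod 67: 19^1 ≡ 19; 19^2 ≡ 19² = 361 ≡ 26; 19^4 ≡ 26² = 676 ≡ 6; 19^8 ≡ 6² = 36 ≡ 36; 19^16 ≡ 36² = 1296 ≡ 23; 19^32 ≡ 23² = 529 ≡ 60. Multiply: 19^42 = 19^32 × 19^8 × 19^2 ≡ 60 × 36 × 26 (mod 67): 60 × 36 = 2160 ≡ 16; 16 × 26 = 416 ≡ 14. So 19^42 ≡ 14 (mod 67).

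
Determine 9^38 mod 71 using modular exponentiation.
Using repeated squaring. 38 = 32 + 4 + 2 (binary 100110). Repeated squaring mod 71: 9^1 ≡ 9; 9^2 ≡ 9² = 81 ≡ 10; 9^4 ≡ 10² = 100 ≡ 29; 9^8 ≡ 29² = 841 ≡ 60; 9^16 ≡ 60² = 3600 ≡ 50; 9^32 ≡ 50² = 2500 ≡ 15. Multiply: 9^38 = 9^32 × 9^4 × 9^2 ≡ 15 × 29 × 10 (mod 71): 15 × 29 = 435 ≡ 9; 9 × 10 = 90 ≡ 19. So 9^38 ≡ 19 (mod 71).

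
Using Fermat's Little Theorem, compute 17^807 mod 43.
By Fermat: 17^{42} ≡ 1 (mod 43). 807 ≡ 9 (mod 42). So 17^{807} ≡ 17^{9} ≡ 41 (mod 43)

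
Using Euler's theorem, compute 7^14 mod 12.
By Euler: 7^{4} ≡ 1 (mod 12) since gcd(7, 12) = 1. 14 = 3×4 + 2. So 7^{14} ≡ 7^{2} ≡ 1 (mod 12)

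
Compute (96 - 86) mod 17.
10

(96 - 86) = 10
10 mod 17 = 10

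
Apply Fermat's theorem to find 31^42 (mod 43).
By Fermat's Little Theorem, 31^{42} ≡ 1 (mod 43) since 43 is prime and gcd(31, 43) = 1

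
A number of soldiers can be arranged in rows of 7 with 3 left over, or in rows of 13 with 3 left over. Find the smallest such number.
M = 7 × 13 = 91. M₁ = 13, y₁ ≡ 6 (mod 7). M₂ = 7, y₂ ≡ 2 (mod 13). x = 3×13×6 + 3×7×2 ≡ 3 (mod 91). The smallest positive such number is 3.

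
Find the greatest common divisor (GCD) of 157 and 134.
1

Using the Euclidean algorithm:
157 = 1 × 134 + 23
134 = 5 × 23 + 19
23 = 1 × 19 + 4
19 = 4 × 4 + 3
4 = 1 × 3 + 1
3 = 3 × 1 + 0

GCD(157, 134) = 1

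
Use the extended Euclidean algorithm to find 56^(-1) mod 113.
Extended GCD: 56(-2) + 113(1) = 1. So 56^(-1) ≡ 111 ≡ 111 (mod 113). Verify: 56 × 111 = 6216 ≡ 1 (mod 113)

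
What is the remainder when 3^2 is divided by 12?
2 = 2 (binary 10). Repeated squaring mod 12: 3^1 ≡ 3; 3^2 ≡ 3² = 9 ≡ 9. So 3^2 ≡ 9 (mod 12).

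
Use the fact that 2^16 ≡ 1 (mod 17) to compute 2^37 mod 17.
By Fermat: 2^{16} ≡ 1 (mod 17). 37 = 2×16 + 5. So 2^{37} ≡ 2^{5} ≡ 15 (mod 17)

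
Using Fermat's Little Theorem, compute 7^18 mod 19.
By Fermat's Little Theorem, 7^{18} ≡ 1 (mod 19) since 19 is prime and gcd(7, 19) = 1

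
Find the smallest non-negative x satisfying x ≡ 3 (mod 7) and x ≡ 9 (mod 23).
M = 7 × 23 = 161. M₁ = 23, y₁ ≡ 4 (mod 7). M₂ = 7, y₂ ≡ 10 (mod 23). x = 3×23×4 + 9×7×10 ≡ 101 (mod 161)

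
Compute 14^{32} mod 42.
28

Using successive squaring:
Binary expansion of 32: 100000
Powers of 14 mod 42 (each is the square of the previous):
  14^1 ≡ 14 (mod 42)
  14^2 ≡ 14² = 196 ≡ 28 (mod 42)
  14^4 ≡ 28² = 784 ≡ 28 (mod 42)
  14^8 ≡ 28² = 784 ≡ 28 (mod 42)
  14^16 ≡ 28² = 784 ≡ 28 (mod 42)
  14^32 ≡ 28² = 784 ≡ 28 (mod 42)
32 is a power of 2, so 14^32 is the last square: ≡ 28 (mod 42)
Result: 14^32 ≡ 28 (mod 42)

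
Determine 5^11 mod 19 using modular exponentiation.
Using repeated squaring. 11 = 8 + 2 + 1 (binary 1011). Repeated squaring mod 19: 5^1 ≡ 5; 5^2 ≡ 5² = 25 ≡ 6; 5^4 ≡ 6² = 36 ≡ 17; 5^8 ≡ 17² = 289 ≡ 4. Multiply: 5^11 = 5^8 × 5^2 × 5^1 ≡ 4 × 6 × 5 (mod 19): 4 × 6 = 24 ≡ 5; 5 × 5 = 25 ≡ 6. So 5^11 ≡ 6 (mod 19).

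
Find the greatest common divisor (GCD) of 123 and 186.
3

Using the Euclidean algorithm:
123 = 0 × 186 + 123
186 = 1 × 123 + 63
123 = 1 × 63 + 60
63 = 1 × 60 + 3
60 = 20 × 3 + 0

GCD(123, 186) = 3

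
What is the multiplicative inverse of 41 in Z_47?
41^(-1) ≡ 39 (mod 47). Verification: 41 × 39 = 1599 ≡ 1 (mod 47)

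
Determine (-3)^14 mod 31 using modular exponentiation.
Using repeated squaring. (-3) ≡ 28 (mod 31). 14 = 8 + 4 + 2 (binary 1110). Repeated squaring mod 31: 28^1 ≡ 28; 28^2 ≡ 28² = 784 ≡ 9; 28^4 ≡ 9² = 81 ≡ 19; 28^8 ≡ 19² = 361 ≡ 20. Multiply: (-3)^14 ≡ 28^8 × 28^4 × 28^2 ≡ 20 × 19 × 9 (mod 31): 20 × 19 = 380 ≡ 8; 8 × 9 = 72 ≡ 10. So (-3)^14 ≡ 10 (mod 31).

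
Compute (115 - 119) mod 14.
10

(115 - 119) = -4
-4 mod 14 = 10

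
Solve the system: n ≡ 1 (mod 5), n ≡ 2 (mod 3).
M = 5 × 3 = 15. M₁ = 3, y₁ ≡ 2 (mod 5). M₂ = 5, y₂ ≡ 2 (mod 3). n = 1×3×2 + 2×5×2 ≡ 11 (mod 15)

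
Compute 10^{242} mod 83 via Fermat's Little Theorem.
27

By Fermat's Little Theorem, a^(p-1) ≡ 1 (mod p) for prime p and gcd(a, p) = 1
Here p = 83, so 10^82 ≡ 1 (mod 83)
We can reduce the exponent: 242 mod 82 = 78
So 10^242 ≡ 10^78 (mod 83)
Computing: 10^78 mod 83 = 27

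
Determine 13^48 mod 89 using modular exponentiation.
Using repeated squaring. 48 = 32 + 16 (binary 110000). Repeated squaring mod 89: 13^1 ≡ 13; 13^2 ≡ 13² = 169 ≡ 80; 13^4 ≡ 80² = 6400 ≡ 81; 13^8 ≡ 81² = 6561 ≡ 64; 13^16 ≡ 64² = 4096 ≡ 2; 13^32 ≡ 2² = 4 ≡ 4. Multiply: 13^48 = 13^32 × 13^16 ≡ 4 × 2 (mod 89): 4 × 2 = 8 ≡ 8. So 13^48 ≡ 8 (mod 89).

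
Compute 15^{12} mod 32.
1

Using successive squaring:
Binary expansion of 12: 1100
Powers of 15 mod 32 (each is the square of the previous):
  15^1 ≡ 15 (mod 32)
  15^2 ≡ 15² = 225 ≡ 1 (mod 32)
  15^4 ≡ 1² = 1 ≡ 1 (mod 32)
  15^8 ≡ 1² = 1 ≡ 1 (mod 32)
12 = 8 + 4, so 15^12 = 15^8 × 15^4 ≡ 1 × 1 (mod 32)
Multiplying step by step:
  1 × 1 = 1 ≡ 1 (mod 32)
Result: 15^12 ≡ 1 (mod 32)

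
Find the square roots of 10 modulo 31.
The square roots of 10 mod 31 are 14 and 17. Verify: 14² = 196 ≡ 10 (mod 31)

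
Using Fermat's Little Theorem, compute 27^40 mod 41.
By Fermat's Little Theorem, 27^{40} ≡ 1 (mod 41) since 41 is prime and gcd(27, 41) = 1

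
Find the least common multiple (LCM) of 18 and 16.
144

First find GCD(18, 16) using the Euclidean algorithm:
18 = 1 × 16 + 2
16 = 8 × 2 + 0
GCD(18, 16) = 2

LCM formula: LCM(a, b) = (a × b) / GCD(a, b)
LCM(18, 16) = (18 × 16) / 2
LCM(18, 16) = 288 / 2
LCM(18, 16) = 144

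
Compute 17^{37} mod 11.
8

Using successive squaring:
Binary expansion of 37: 100101
Powers of 17 mod 11 (each is the square of the previous):
  17^1 ≡ 6 (mod 11)
  17^2 ≡ 6² = 36 ≡ 3 (mod 11)
  17^4 ≡ 3² = 9 ≡ 9 (mod 11)
  17^8 ≡ 9² = 81 ≡ 4 (mod 11)
  17^16 ≡ 4² = 16 ≡ 5 (mod 11)
  17^32 ≡ 5² = 25 ≡ 3 (mod 11)
37 = 32 + 4 + 1, so 17^37 = 17^32 × 17^4 × 17^1 ≡ 3 × 9 × 6 (mod 11)
Multiplying step by step:
  3 × 9 = 27 ≡ 5 (mod 11)
  5 × 6 = 30 ≡ 8 (mod 11)
Result: 17^37 ≡ 8 (mod 11)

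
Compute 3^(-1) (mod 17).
6

Using Extended Euclidean Algorithm:
gcd(3, 17) = 1
Bezout coefficients: 3 × 6 + 17 × -1 = 1
So 3 × 6 ≡ 1 (mod 17)
The inverse is 6 mod 17 = 6
Verification: 3 × 6 = 18 = 1 × 17 + 1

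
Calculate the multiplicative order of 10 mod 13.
Powers of 10 mod 13: 10^1≡10, 10^2≡9, 10^3≡12, 10^4≡3, 10^5≡4, 10^6≡1. Order = 6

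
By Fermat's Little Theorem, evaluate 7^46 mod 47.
By Fermat's Little Theorem, 7^{46} ≡ 1 (mod 47) since 47 is prime and gcd(7, 47) = 1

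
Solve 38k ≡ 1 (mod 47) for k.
38^(-1) ≡ 26 (mod 47). Verification: 38 × 26 = 988 ≡ 1 (mod 47)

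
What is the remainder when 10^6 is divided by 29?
6 = 4 + 2 (binary 110). Repeated squaring mod 29: 10^1 ≡ 10; 10^2 ≡ 10² = 100 ≡ 13; 10^4 ≡ 13² = 169 ≡ 24. Multiply: 10^6 = 10^4 × 10^2 ≡ 24 × 13 (mod 29): 24 × 13 = 312 ≡ 22. So 10^6 ≡ 22 (mod 29).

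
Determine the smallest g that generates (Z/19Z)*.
2

A primitive root g modulo p has order p-1 = 18
Prime divisors of 18: [2, 3]
g is a primitive root iff g^(18/q) ≢ 1 (mod 19) for each prime divisor q
Testing small values:
  g = 2: 2^9 ≡ 18, 2^6 ≡ 7 (mod 19) → none is 1, primitive root!
The smallest primitive root is 2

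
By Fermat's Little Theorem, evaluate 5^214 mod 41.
By Fermat: 5^{40} ≡ 1 (mod 41). 214 = 5×40 + 14. So 5^{214} ≡ 5^{14} ≡ 31 (mod 41)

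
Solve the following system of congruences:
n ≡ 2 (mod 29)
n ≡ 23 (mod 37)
60

Using the Chinese Remainder Theorem:
M = product of moduli = 1073
For equation 1: M_1 = 37, 37 ≡ 8 (mod 29), inverse of 37 mod 29 is 11 (check: 8 × 11 = 88 ≡ 1 (mod 29))
For equation 2: M_2 = 29, 29 ≡ 29 (mod 37), inverse of 29 mod 37 is 23 (check: 29 × 23 = 667 ≡ 1 (mod 37))
Combine: n ≡ Σ r_i×M_i×(M_i⁻¹ mod m_i) = 2×37×11 + 23×29×23 = 814 + 15341 = 16155
16155 mod 1073 = 60
n ≡ 60 (mod 1073)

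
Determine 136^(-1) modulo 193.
136^(-1) ≡ 44 (mod 193). Verification: 136 × 44 = 5984 ≡ 1 (mod 193)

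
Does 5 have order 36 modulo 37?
p - 1 = 36 has prime divisors 2, 3. Check 5^(36/q) mod 37 for each: 5^(36/2) = 5^18 ≡ 36, 5^(36/3) = 5^12 ≡ 10 (mod 37). None of these is 1, so 5 has order 36 = φ(37), so it is a primitive root mod 37.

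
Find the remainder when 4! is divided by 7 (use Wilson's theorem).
(6)! = (4)! × (5) × (6) ≡ -1 (mod 7). So (4)! ≡ -1 × [(6)(5)]^(-1) ≡ 3 (mod 7)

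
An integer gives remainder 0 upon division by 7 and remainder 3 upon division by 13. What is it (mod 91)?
M = 7 × 13 = 91. M₁ = 13, y₁ ≡ 6 (mod 7). M₂ = 7, y₂ ≡ 2 (mod 13). m = 0×13×6 + 3×7×2 ≡ 42 (mod 91). The smallest positive such number is 42.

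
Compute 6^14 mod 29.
Using repeated squaring. 14 = 8 + 4 + 2 (binary 1110). Repeated squaring mod 29: 6^1 ≡ 6; 6^2 ≡ 6² = 36 ≡ 7; 6^4 ≡ 7² = 49 ≡ 20; 6^8 ≡ 20² = 400 ≡ 23. Multiply: 6^14 = 6^8 × 6^4 × 6^2 ≡ 23 × 20 × 7 (mod 29): 23 × 20 = 460 ≡ 25; 25 × 7 = 175 ≡ 1. So 6^14 ≡ 1 (mod 29).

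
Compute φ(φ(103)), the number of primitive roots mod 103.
Number of primitive roots mod 103 = φ(102) = 32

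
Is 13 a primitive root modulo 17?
No

To verify, check if 13^(16/q) ≢ 1 (mod 17) for each prime divisor q of 16
Divisors of 16 = 16: [1, 2, 4, 8, 16]
  13^(16/2) = 13^8 ≡ 1 (mod 17)
Conclusion: 13 is not a primitive root modulo 17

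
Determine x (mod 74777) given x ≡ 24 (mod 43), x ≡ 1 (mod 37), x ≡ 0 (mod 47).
56870

Using the Chinese Remainder Theorem:
M = product of moduli = 74777
For equation 1: M_1 = 1739, 1739 ≡ 19 (mod 43), inverse of 1739 mod 43 is 34 (check: 19 × 34 = 646 ≡ 1 (mod 43))
For equation 2: M_2 = 2021, 2021 ≡ 23 (mod 37), inverse of 2021 mod 37 is 29 (check: 23 × 29 = 667 ≡ 1 (mod 37))
For equation 3: M_3 = 1591, 1591 ≡ 40 (mod 47), inverse of 1591 mod 47 is 20 (check: 40 × 20 = 800 ≡ 1 (mod 47))
Combine: x ≡ Σ r_i×M_i×(M_i⁻¹ mod m_i) = 24×1739×34 + 1×2021×29 + 0×1591×20 = 1419024 + 58609 + 0 = 1477633
1477633 mod 74777 = 56870
x ≡ 56870 (mod 74777)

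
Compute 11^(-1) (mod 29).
11^(-1) ≡ 8 (mod 29). Verification: 11 × 8 = 88 ≡ 1 (mod 29)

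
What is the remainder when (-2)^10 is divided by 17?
(-2) ≡ 15 (mod 17). 10 = 8 + 2 (binary 1010). Repeated squaring mod 17: 15^1 ≡ 15; 15^2 ≡ 15² = 225 ≡ 4; 15^4 ≡ 4² = 16 ≡ 16; 15^8 ≡ 16² = 256 ≡ 1. Multiply: (-2)^10 ≡ 15^8 × 15^2 ≡ 1 × 4 (mod 17): 1 × 4 = 4 ≡ 4. So (-2)^10 ≡ 4 (mod 17).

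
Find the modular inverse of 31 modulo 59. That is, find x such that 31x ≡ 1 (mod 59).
40

Using Extended Euclidean Algorithm:
gcd(31, 59) = 1
Bezout coefficients: 31 × -19 + 59 × 10 = 1
So 31 × -19 ≡ 1 (mod 59)
The inverse is -19 mod 59 = 40
Verification: 31 × 40 = 1240 = 21 × 59 + 1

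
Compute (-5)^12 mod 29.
Using repeated squaring. (-5) ≡ 24 (mod 29). 12 = 8 + 4 (binary 1100). Repeated squaring mod 29: 24^1 ≡ 24; 24^2 ≡ 24² = 576 ≡ 25; 24^4 ≡ 25² = 625 ≡ 16; 24^8 ≡ 16² = 256 ≡ 24. Multiply: (-5)^12 ≡ 24^8 × 24^4 ≡ 24 × 16 (mod 29): 24 × 16 = 384 ≡ 7. So (-5)^12 ≡ 7 (mod 29).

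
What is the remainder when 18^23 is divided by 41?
Using repeated squaring. 23 = 16 + 4 + 2 + 1 (binary 10111). Repeated squaring mod 41: 18^1 ≡ 18; 18^2 ≡ 18² = 324 ≡ 37; 18^4 ≡ 37² = 1369 ≡ 16; 18^8 ≡ 16² = 256 ≡ 10; 18^16 ≡ 10² = 100 ≡ 18. Multiply: 18^23 = 18^16 × 18^4 × 18^2 × 18^1 ≡ 18 × 16 × 37 × 18 (mod 41): 18 × 16 = 288 ≡ 1; 1 × 37 = 37 ≡ 37; 37 × 18 = 666 ≡ 10. So 18^23 ≡ 10 (mod 41).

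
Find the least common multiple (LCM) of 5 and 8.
40

First find GCD(5, 8) using the Euclidean algorithm:
5 = 0 × 8 + 5
8 = 1 × 5 + 3
5 = 1 × 3 + 2
3 = 1 × 2 + 1
2 = 2 × 1 + 0
GCD(5, 8) = 1

LCM formula: LCM(a, b) = (a × b) / GCD(a, b)
LCM(5, 8) = (5 × 8) / 1
LCM(5, 8) = 40 / 1
LCM(5, 8) = 40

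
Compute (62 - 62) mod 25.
0

(62 - 62) = 0
0 mod 25 = 0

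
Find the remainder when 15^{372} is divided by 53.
By Fermat: 15^{52} ≡ 1 (mod 53). 372 = 7×52 + 8. So 15^{372} ≡ 15^{8} ≡ 47 (mod 53)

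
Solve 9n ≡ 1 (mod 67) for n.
9^(-1) ≡ 15 (mod 67). Verification: 9 × 15 = 135 ≡ 1 (mod 67)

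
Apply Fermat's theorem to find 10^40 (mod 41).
By Fermat's Little Theorem, 10^{40} ≡ 1 (mod 41) since 41 is prime and gcd(10, 41) = 1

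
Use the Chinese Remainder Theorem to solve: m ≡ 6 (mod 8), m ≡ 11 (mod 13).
M = 8 × 13 = 104. M₁ = 13, y₁ ≡ 5 (mod 8). M₂ = 8, y₂ ≡ 5 (mod 13). m = 6×13×5 + 11×8×5 ≡ 102 (mod 104)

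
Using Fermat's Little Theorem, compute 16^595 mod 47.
By Fermat: 16^{46} ≡ 1 (mod 47). 595 ≡ 43 (mod 46). So 16^{595} ≡ 16^{43} ≡ 27 (mod 47)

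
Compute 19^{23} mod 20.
19

Using successive squaring:
Binary expansion of 23: 10111
Powers of 19 mod 20 (each is the square of the previous):
  19^1 ≡ 19 (mod 20)
  19^2 ≡ 19² = 361 ≡ 1 (mod 20)
  19^4 ≡ 1² = 1 ≡ 1 (mod 20)
  19^8 ≡ 1² = 1 ≡ 1 (mod 20)
  19^16 ≡ 1² = 1 ≡ 1 (mod 20)
23 = 16 + 4 + 2 + 1, so 19^23 = 19^16 × 19^4 × 19^2 × 19^1 ≡ 1 × 1 × 1 × 19 (mod 20)
Multiplying step by step:
  1 × 1 = 1 ≡ 1 (mod 20)
  1 × 1 = 1 ≡ 1 (mod 20)
  1 × 19 = 19 ≡ 19 (mod 20)
Result: 19^23 ≡ 19 (mod 20)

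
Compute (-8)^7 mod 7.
(-8) ≡ 6 (mod 7). 7 = 4 + 2 + 1 (binary 111). Repeated squaring mod 7: 6^1 ≡ 6; 6^2 ≡ 6² = 36 ≡ 1; 6^4 ≡ 1² = 1 ≡ 1. Multiply: (-8)^7 ≡ 6^4 × 6^2 × 6^1 ≡ 1 × 1 × 6 (mod 7): 1 × 1 = 1 ≡ 1; 1 × 6 = 6 ≡ 6. So (-8)^7 ≡ 6 (mod 7).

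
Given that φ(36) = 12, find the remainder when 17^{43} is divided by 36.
By Euler: 17^{12} ≡ 1 (mod 36) since gcd(17, 36) = 1. 43 = 3×12 + 7. So 17^{43} ≡ 17^{7} ≡ 17 (mod 36)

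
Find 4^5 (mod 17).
5 = 4 + 1 (binary 101). Repeated squaring mod 17: 4^1 ≡ 4; 4^2 ≡ 4² = 16 ≡ 16; 4^4 ≡ 16² = 256 ≡ 1. Multiply: 4^5 = 4^4 × 4^1 ≡ 1 × 4 (mod 17): 1 × 4 = 4 ≡ 4. So 4^5 ≡ 4 (mod 17).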